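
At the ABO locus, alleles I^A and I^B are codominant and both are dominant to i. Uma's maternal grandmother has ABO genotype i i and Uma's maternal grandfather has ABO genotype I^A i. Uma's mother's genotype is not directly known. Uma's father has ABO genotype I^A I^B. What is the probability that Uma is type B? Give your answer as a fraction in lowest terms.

Uma's mother's ABO genotype from i i × I^A i: 1/2 I^A i, 1/2 i i.
Crossing each possibility with the father I^A I^B and summing P(type B): 1/2·1/4 + 1/2·1/2 = 3/8.

3/8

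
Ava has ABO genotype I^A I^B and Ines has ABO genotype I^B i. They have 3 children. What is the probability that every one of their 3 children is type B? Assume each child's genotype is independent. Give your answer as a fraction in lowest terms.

ABO cross I^A I^B × I^B i → 1/4 A, 1/2 B, 1/4 AB.
So P(type B) = 1/2 per child.
All 3 independent: (1/2)^3 = 1/8.

1/8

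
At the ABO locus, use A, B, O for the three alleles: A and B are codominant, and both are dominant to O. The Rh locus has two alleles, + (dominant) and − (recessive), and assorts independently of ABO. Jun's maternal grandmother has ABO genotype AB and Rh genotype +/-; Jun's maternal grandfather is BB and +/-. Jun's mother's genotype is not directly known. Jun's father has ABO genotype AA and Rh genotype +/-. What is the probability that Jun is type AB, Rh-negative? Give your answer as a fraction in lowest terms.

3/16

Jun's mother's ABO genotype from AB × BB: 1/2 AB, 1/2 BB.
Crossing each possibility with the father AA and summing P(type AB): 1/2·1/2 + 1/2·1 = 3/4.
Similarly for Rh via the mother's Rh distribution: P(Rh-) = 1/4.
Independent loci: 3/4 × 1/4 = 3/16.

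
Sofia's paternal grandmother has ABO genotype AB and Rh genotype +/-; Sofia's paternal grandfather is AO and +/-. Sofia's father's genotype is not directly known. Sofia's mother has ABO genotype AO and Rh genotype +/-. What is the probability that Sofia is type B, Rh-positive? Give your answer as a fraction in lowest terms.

Sofia's father's ABO genotype from AB × AO: 1/4 AA, 1/4 AB, 1/4 AO, 1/4 BO.
Crossing each possibility with the mother AO and summing P(type B): 1/4·0 + 1/4·1/4 + 1/4·0 + 1/4·1/4 = 1/8.
Similarly for Rh via the father's Rh distribution: P(Rh+) = 3/4.
Independent loci: 1/8 × 3/4 = 3/32.

3/32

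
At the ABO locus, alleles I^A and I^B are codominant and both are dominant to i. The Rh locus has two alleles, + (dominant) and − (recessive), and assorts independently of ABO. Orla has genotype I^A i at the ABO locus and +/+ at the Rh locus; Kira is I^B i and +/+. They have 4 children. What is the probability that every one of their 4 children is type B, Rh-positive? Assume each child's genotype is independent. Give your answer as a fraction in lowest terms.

ABO cross I^A i × I^B i → 1/4 O, 1/4 A, 1/4 B, 1/4 AB.
Rh cross +/+ × +/+ → 1 Rh+; so P(type B, Rh-positive) = 1/4 × 1 = 1/4 per child.
All 4 independent: (1/4)^4 = 1/256.

1/256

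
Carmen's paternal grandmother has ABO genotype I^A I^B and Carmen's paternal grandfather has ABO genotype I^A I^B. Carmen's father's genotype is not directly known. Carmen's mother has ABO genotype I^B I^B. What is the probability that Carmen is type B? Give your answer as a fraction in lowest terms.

Carmen's father's ABO genotype from I^A I^B × I^A I^B: 1/4 I^A I^A, 1/2 I^A I^B, 1/4 I^B I^B.
Crossing each possibility with the mother I^B I^B and summing P(type B): 1/4·0 + 1/2·1/2 + 1/4·1 = 1/2.

1/2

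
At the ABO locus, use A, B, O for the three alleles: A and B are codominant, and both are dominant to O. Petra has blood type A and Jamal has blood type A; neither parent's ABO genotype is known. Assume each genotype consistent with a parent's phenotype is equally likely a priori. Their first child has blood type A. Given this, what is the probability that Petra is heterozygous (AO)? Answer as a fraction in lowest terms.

Possible genotypes: Petra ∈ {AA, AO}; Jamal ∈ {AA, AO}.
Weight each parental genotype pair by prior × P(type-A child):
  AA × AA: posterior weight 4/15.
  AA × AO: posterior weight 4/15.
  AO × AA: posterior weight 4/15.
  AO × AO: posterior weight 1/5.
Sum the posterior weight over pairs where Petra is AO: 7/15.

7/15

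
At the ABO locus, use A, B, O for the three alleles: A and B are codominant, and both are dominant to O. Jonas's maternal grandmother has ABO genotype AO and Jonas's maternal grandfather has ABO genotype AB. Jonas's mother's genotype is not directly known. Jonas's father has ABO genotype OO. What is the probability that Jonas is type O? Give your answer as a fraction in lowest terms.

Jonas's mother's ABO genotype from AO × AB: 1/4 AA, 1/4 AB, 1/4 AO, 1/4 BO.
Crossing each possibility with the father OO and summing P(type O): 1/4·0 + 1/4·0 + 1/4·1/2 + 1/4·1/2 = 1/4.

1/4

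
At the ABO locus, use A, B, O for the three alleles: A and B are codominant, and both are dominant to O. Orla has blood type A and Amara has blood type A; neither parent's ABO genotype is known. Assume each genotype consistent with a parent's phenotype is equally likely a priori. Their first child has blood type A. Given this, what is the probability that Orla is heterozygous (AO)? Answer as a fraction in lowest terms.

7/15

Possible genotypes: Orla ∈ {AA, AO}; Amara ∈ {AA, AO}.
Weight each parental genotype pair by prior × P(type-A child):
  AA × AA: posterior weight 4/15.
  AA × AO: posterior weight 4/15.
  AO × AA: posterior weight 4/15.
  AO × AO: posterior weight 1/5.
Sum the posterior weight over pairs where Orla is AO: 7/15.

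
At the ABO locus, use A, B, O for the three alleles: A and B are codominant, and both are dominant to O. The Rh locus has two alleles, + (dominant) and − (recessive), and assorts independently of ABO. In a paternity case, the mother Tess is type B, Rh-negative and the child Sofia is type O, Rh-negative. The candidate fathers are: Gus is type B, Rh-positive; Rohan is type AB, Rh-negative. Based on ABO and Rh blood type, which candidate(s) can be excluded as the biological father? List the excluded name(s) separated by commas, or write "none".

A candidate is excluded only if no genotype consistent with his phenotype could produce a type O, Rh-negative child with a type B, Rh-negative mother.
Rohan (type AB, Rh-): no genotype consistent with that phenotype can produce a type-O Rh- child with a type-B mother.

Rohan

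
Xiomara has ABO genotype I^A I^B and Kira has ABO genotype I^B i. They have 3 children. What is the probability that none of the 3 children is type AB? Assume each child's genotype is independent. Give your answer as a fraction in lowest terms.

ABO cross I^A I^B × I^B i → 1/4 A, 1/2 B, 1/4 AB.
So P(type AB) = 1/4 per child.
P(not type AB) = 3/4 for one child; (3/4)^3 = 27/64.

27/64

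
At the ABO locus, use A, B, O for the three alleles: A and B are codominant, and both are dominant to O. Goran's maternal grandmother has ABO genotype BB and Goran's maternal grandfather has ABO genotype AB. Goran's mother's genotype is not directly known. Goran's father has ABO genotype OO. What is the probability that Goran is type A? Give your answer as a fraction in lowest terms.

Goran's mother's ABO genotype from BB × AB: 1/2 AB, 1/2 BB.
Crossing each possibility with the father OO and summing P(type A): 1/2·1/2 + 1/2·0 = 1/4.

1/4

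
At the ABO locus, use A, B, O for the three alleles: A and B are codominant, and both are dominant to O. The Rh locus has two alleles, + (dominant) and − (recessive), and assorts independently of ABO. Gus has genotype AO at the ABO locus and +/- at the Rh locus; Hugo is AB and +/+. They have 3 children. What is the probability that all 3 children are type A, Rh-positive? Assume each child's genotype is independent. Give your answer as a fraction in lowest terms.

ABO cross AO × AB → 1/2 A, 1/4 B, 1/4 AB.
Rh cross +/- × +/+ → 1 Rh+; so P(type A, Rh-positive) = 1/2 × 1 = 1/2 per child.
All 3 independent: (1/2)^3 = 1/8.

1/8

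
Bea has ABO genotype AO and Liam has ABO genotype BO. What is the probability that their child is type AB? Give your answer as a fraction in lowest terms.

1/4

ABO cross AO × BO → offspring phenotypes: 1/4 O, 1/4 A, 1/4 B, 1/4 AB.
So P(type AB) = 1/4.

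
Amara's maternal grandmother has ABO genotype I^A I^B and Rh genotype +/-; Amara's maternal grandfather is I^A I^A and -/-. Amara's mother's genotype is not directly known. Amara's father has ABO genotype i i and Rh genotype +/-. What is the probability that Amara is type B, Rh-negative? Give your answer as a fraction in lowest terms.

3/32

Amara's mother's ABO genotype from I^A I^B × I^A I^A: 1/2 I^A I^A, 1/2 I^A I^B.
Crossing each possibility with the father i i and summing P(type B): 1/2·0 + 1/2·1/2 = 1/4.
Similarly for Rh via the mother's Rh distribution: P(Rh-) = 3/8.
Independent loci: 1/4 × 3/8 = 3/32.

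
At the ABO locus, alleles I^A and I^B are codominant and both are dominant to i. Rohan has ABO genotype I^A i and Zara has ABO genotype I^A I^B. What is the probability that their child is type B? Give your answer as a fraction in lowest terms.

1/4

ABO cross I^A i × I^A I^B → offspring phenotypes: 1/2 A, 1/4 B, 1/4 AB.
So P(type B) = 1/4.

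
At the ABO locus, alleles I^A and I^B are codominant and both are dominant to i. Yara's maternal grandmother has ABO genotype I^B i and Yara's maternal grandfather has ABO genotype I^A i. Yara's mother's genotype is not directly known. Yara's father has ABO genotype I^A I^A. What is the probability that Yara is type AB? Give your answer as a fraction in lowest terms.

Yara's mother's ABO genotype from I^B i × I^A i: 1/4 I^A I^B, 1/4 I^A i, 1/4 I^B i, 1/4 i i.
Crossing each possibility with the father I^A I^A and summing P(type AB): 1/4·1/2 + 1/4·0 + 1/4·1/2 + 1/4·0 = 1/4.

1/4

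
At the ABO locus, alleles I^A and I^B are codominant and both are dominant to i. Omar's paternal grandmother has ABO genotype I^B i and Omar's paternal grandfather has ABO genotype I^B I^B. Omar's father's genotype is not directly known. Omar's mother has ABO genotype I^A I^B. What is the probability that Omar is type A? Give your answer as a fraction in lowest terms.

Omar's father's ABO genotype from I^B i × I^B I^B: 1/2 I^B I^B, 1/2 I^B i.
Crossing each possibility with the mother I^A I^B and summing P(type A): 1/2·0 + 1/2·1/4 = 1/8.

1/8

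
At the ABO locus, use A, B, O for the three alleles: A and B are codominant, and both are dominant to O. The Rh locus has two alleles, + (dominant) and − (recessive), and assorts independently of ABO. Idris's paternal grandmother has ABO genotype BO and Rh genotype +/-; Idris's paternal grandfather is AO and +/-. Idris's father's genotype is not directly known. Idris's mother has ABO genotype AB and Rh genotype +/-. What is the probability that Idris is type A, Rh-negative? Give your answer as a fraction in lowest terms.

3/32

Idris's father's ABO genotype from BO × AO: 1/4 AB, 1/4 AO, 1/4 BO, 1/4 OO.
Crossing each possibility with the mother AB and summing P(type A): 1/4·1/4 + 1/4·1/2 + 1/4·1/4 + 1/4·1/2 = 3/8.
Similarly for Rh via the father's Rh distribution: P(Rh-) = 1/4.
Independent loci: 3/8 × 1/4 = 3/32.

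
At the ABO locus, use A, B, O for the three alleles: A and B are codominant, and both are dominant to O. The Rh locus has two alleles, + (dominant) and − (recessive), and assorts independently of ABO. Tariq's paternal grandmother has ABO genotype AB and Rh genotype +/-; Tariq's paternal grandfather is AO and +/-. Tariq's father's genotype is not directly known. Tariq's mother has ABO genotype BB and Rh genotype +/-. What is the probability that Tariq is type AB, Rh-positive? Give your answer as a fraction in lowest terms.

3/8

Tariq's father's ABO genotype from AB × AO: 1/4 AA, 1/4 AB, 1/4 AO, 1/4 BO.
Crossing each possibility with the mother BB and summing P(type AB): 1/4·1 + 1/4·1/2 + 1/4·1/2 + 1/4·0 = 1/2.
Similarly for Rh via the father's Rh distribution: P(Rh+) = 3/4.
Independent loci: 1/2 × 3/4 = 3/8.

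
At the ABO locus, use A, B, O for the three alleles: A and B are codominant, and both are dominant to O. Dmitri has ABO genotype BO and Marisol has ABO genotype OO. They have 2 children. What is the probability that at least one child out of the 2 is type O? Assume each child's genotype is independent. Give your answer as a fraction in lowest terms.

3/4

ABO cross BO × OO → 1/2 O, 1/2 B.
So P(type O) = 1/2 per child.
P(none) = (1/2)^2 = 1/4; P(at least one) = 1 − 1/4 = 3/4.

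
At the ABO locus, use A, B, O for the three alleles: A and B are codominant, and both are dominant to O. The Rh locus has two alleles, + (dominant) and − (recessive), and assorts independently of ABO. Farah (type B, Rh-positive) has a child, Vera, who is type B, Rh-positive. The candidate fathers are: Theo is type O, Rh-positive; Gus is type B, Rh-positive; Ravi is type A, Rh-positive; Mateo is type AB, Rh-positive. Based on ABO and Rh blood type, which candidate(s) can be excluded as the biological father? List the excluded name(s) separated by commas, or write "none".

A candidate is excluded only if no genotype consistent with his phenotype could produce a type B, Rh-positive child with a type B, Rh-positive mother.
Every candidate has at least one consistent genotype combination, so none can be excluded.

none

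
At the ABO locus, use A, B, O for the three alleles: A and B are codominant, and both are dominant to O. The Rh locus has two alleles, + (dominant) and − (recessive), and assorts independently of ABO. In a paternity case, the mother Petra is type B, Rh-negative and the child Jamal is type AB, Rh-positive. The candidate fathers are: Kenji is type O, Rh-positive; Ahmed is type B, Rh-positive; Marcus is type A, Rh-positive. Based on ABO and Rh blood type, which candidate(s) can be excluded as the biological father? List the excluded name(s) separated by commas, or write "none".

Kenji, Ahmed

A candidate is excluded only if no genotype consistent with his phenotype could produce a type AB, Rh-positive child with a type B, Rh-negative mother.
Kenji (type O, Rh+): no genotype consistent with that phenotype can produce a type-AB Rh+ child with a type-B mother.
Ahmed (type B, Rh+): no genotype consistent with that phenotype can produce a type-AB Rh+ child with a type-B mother.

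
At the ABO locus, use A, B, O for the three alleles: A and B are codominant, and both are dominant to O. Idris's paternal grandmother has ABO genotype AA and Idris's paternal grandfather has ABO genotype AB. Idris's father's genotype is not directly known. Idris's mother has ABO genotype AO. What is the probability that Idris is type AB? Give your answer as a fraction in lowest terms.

Idris's father's ABO genotype from AA × AB: 1/2 AA, 1/2 AB.
Crossing each possibility with the mother AO and summing P(type AB): 1/2·0 + 1/2·1/4 = 1/8.

1/8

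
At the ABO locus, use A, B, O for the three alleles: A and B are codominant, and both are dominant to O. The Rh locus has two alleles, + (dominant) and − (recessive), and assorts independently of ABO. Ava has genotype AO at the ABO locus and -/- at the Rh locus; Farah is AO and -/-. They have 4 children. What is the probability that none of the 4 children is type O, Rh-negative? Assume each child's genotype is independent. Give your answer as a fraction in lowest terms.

81/256

ABO cross AO × AO → 1/4 O, 3/4 A.
Rh cross -/- × -/- → 1 Rh-; so P(type O, Rh-negative) = 1/4 × 1 = 1/4 per child.
P(not type O, Rh-negative) = 3/4 for one child; (3/4)^4 = 81/256.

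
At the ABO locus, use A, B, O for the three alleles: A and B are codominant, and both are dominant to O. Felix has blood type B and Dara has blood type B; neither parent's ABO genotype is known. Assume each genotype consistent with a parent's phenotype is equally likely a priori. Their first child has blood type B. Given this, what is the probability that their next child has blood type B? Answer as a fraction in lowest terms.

Possible genotypes: Felix ∈ {BB, BO}; Dara ∈ {BB, BO}.
Weight each parental genotype pair by prior × P(type-B child):
  BB × BB: posterior weight 4/15; P(next child type B) = 1.
  BB × BO: posterior weight 4/15; P(next child type B) = 1.
  BO × BB: posterior weight 4/15; P(next child type B) = 1.
  BO × BO: posterior weight 1/5; P(next child type B) = 3/4.
Weighted sum = 19/20.

19/20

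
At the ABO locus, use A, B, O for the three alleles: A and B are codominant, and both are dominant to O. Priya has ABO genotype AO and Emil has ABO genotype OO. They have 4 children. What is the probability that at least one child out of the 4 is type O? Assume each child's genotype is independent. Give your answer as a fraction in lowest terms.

ABO cross AO × OO → 1/2 O, 1/2 A.
So P(type O) = 1/2 per child.
P(none) = (1/2)^4 = 1/16; P(at least one) = 1 − 1/16 = 15/16.

15/16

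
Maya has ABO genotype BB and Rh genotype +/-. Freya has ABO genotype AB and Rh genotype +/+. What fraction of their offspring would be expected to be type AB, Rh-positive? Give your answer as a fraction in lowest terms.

ABO cross BB × AB → offspring phenotypes: 1/2 B, 1/2 AB.
Rh cross +/- × +/+ → 1 Rh+.
Independent loci: P(type AB, Rh-positive) = 1/2 × 1 = 1/2.

1/2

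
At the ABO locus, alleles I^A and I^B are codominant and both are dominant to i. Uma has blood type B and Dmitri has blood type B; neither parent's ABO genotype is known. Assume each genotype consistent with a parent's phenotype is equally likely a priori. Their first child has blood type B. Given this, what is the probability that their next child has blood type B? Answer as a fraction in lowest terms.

19/20

Possible genotypes: Uma ∈ {I^B I^B, I^B i}; Dmitri ∈ {I^B I^B, I^B i}.
Weight each parental genotype pair by prior × P(type-B child):
  I^B I^B × I^B I^B: posterior weight 4/15; P(next child type B) = 1.
  I^B I^B × I^B i: posterior weight 4/15; P(next child type B) = 1.
  I^B i × I^B I^B: posterior weight 4/15; P(next child type B) = 1.
  I^B i × I^B i: posterior weight 1/5; P(next child type B) = 3/4.
Weighted sum = 19/20.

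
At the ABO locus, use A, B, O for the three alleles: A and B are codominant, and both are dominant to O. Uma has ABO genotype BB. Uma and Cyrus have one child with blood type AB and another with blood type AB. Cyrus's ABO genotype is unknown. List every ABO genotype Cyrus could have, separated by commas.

AA, AB, AO

For each candidate genotype of Cyrus, check whether crossing it with BB can produce every observed child phenotype.
  AA → possible child types {AB} ✓
  AB → possible child types {B, AB} ✓
  AO → possible child types {B, AB} ✓
  BB → possible child types {B} ✗
  BO → possible child types {B} ✗
  OO → possible child types {B} ✗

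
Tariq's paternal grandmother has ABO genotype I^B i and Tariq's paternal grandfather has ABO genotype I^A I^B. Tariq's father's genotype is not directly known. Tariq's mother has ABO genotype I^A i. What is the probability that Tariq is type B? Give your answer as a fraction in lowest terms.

1/4

Tariq's father's ABO genotype from I^B i × I^A I^B: 1/4 I^A I^B, 1/4 I^A i, 1/4 I^B I^B, 1/4 I^B i.
Crossing each possibility with the mother I^A i and summing P(type B): 1/4·1/4 + 1/4·0 + 1/4·1/2 + 1/4·1/4 = 1/4.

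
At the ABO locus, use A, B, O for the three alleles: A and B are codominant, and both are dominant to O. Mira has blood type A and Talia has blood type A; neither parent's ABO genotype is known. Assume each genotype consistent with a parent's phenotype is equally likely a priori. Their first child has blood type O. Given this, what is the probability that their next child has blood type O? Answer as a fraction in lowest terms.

Possible genotypes: Mira ∈ {AA, AO}; Talia ∈ {AA, AO}.
Weight each parental genotype pair by prior × P(type-O child):
  AO × AO: posterior weight 1; P(next child type O) = 1/4.
Weighted sum = 1/4.

1/4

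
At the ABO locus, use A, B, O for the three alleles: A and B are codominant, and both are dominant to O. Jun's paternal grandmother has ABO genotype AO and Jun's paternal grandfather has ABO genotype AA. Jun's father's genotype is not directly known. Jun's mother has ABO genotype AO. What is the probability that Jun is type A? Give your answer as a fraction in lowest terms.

Jun's father's ABO genotype from AO × AA: 1/2 AA, 1/2 AO.
Crossing each possibility with the mother AO and summing P(type A): 1/2·1 + 1/2·3/4 = 7/8.

7/8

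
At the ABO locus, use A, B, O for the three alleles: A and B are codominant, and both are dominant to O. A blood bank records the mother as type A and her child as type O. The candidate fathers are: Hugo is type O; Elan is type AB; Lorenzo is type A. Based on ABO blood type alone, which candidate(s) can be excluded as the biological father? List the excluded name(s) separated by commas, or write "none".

A candidate is excluded only if no genotype consistent with his phenotype could produce a type O child with a type A mother.
Elan (type AB): no genotype consistent with that phenotype can produce a type-O child with a type-A mother.

Elan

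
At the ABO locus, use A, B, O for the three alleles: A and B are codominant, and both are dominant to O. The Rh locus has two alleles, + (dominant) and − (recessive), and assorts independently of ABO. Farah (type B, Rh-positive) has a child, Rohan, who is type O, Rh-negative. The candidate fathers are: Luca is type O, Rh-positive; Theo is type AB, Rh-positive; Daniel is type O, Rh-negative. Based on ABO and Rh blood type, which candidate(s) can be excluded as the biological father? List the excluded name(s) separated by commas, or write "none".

Theo

A candidate is excluded only if no genotype consistent with his phenotype could produce a type O, Rh-negative child with a type B, Rh-positive mother.
Theo (type AB, Rh+): no genotype consistent with that phenotype can produce a type-O Rh- child with a type-B mother.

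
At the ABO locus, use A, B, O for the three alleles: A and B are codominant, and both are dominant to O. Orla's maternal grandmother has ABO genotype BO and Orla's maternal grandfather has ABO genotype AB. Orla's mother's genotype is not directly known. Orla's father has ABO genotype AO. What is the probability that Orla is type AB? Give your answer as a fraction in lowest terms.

Orla's mother's ABO genotype from BO × AB: 1/4 AB, 1/4 AO, 1/4 BB, 1/4 BO.
Crossing each possibility with the father AO and summing P(type AB): 1/4·1/4 + 1/4·0 + 1/4·1/2 + 1/4·1/4 = 1/4.

1/4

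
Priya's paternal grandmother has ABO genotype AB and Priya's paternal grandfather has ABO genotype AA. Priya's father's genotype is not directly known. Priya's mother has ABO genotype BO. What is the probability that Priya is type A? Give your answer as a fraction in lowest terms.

3/8

Priya's father's ABO genotype from AB × AA: 1/2 AA, 1/2 AB.
Crossing each possibility with the mother BO and summing P(type A): 1/2·1/2 + 1/2·1/4 = 3/8.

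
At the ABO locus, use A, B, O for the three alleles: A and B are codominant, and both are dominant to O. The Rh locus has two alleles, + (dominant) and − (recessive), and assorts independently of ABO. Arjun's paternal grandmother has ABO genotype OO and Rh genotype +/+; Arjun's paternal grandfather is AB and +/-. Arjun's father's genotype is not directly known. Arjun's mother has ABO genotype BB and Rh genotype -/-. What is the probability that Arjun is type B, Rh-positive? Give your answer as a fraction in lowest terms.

Arjun's father's ABO genotype from OO × AB: 1/2 AO, 1/2 BO.
Crossing each possibility with the mother BB and summing P(type B): 1/2·1/2 + 1/2·1 = 3/4.
Similarly for Rh via the father's Rh distribution: P(Rh+) = 3/4.
Independent loci: 3/4 × 3/4 = 9/16.

9/16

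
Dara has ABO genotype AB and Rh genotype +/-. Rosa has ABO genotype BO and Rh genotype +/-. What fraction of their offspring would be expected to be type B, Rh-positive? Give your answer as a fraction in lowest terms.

ABO cross AB × BO → offspring phenotypes: 1/4 A, 1/2 B, 1/4 AB.
Rh cross +/- × +/- → 3/4 Rh+, 1/4 Rh-.
Independent loci: P(type B, Rh-positive) = 1/2 × 3/4 = 3/8.

3/8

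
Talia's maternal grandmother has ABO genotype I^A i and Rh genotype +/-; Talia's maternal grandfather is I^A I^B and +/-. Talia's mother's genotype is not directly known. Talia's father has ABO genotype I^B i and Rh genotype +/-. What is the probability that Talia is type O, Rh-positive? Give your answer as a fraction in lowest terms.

Talia's mother's ABO genotype from I^A i × I^A I^B: 1/4 I^A I^A, 1/4 I^A I^B, 1/4 I^A i, 1/4 I^B i.
Crossing each possibility with the father I^B i and summing P(type O): 1/4·0 + 1/4·0 + 1/4·1/4 + 1/4·1/4 = 1/8.
Similarly for Rh via the mother's Rh distribution: P(Rh+) = 3/4.
Independent loci: 1/8 × 3/4 = 3/32.

3/32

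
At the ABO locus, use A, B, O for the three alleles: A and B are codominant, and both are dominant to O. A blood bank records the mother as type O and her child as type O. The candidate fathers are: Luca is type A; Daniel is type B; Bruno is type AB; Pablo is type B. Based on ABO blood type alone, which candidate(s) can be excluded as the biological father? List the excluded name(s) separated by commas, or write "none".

Bruno

A candidate is excluded only if no genotype consistent with his phenotype could produce a type O child with a type O mother.
Bruno (type AB): no genotype consistent with that phenotype can produce a type-O child with a type-O mother.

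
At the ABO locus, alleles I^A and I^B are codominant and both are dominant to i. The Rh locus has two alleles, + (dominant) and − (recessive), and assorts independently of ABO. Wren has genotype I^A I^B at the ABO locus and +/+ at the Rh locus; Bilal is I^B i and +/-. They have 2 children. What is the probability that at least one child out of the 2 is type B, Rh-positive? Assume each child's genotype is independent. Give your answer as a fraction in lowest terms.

3/4

ABO cross I^A I^B × I^B i → 1/4 A, 1/2 B, 1/4 AB.
Rh cross +/+ × +/- → 1 Rh+; so P(type B, Rh-positive) = 1/2 × 1 = 1/2 per child.
P(none) = (1/2)^2 = 1/4; P(at least one) = 1 − 1/4 = 3/4.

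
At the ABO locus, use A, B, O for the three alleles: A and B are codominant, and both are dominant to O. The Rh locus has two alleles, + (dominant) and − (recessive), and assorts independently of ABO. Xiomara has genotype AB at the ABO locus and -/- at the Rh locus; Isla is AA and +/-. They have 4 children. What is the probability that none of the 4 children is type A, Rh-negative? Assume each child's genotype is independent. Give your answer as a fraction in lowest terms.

ABO cross AB × AA → 1/2 A, 1/2 AB.
Rh cross -/- × +/- → 1/2 Rh+, 1/2 Rh-; so P(type A, Rh-negative) = 1/2 × 1/2 = 1/4 per child.
P(not type A, Rh-negative) = 3/4 for one child; (3/4)^4 = 81/256.

81/256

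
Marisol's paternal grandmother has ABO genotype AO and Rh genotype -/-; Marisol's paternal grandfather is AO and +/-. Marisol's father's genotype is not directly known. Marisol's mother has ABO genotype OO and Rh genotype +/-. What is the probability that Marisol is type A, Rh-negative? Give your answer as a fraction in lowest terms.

Marisol's father's ABO genotype from AO × AO: 1/4 AA, 1/2 AO, 1/4 OO.
Crossing each possibility with the mother OO and summing P(type A): 1/4·1 + 1/2·1/2 + 1/4·0 = 1/2.
Similarly for Rh via the father's Rh distribution: P(Rh-) = 3/8.
Independent loci: 1/2 × 3/8 = 3/16.

3/16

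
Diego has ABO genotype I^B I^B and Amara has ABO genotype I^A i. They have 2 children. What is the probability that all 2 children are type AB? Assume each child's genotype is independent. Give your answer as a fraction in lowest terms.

1/4

ABO cross I^B I^B × I^A i → 1/2 B, 1/2 AB.
So P(type AB) = 1/2 per child.
All 2 independent: (1/2)^2 = 1/4.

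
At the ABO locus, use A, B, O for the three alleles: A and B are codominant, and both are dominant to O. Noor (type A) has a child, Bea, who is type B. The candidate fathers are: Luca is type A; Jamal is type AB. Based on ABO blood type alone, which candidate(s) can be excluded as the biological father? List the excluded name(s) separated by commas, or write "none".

Luca

A candidate is excluded only if no genotype consistent with his phenotype could produce a type B child with a type A mother.
Luca (type A): no genotype consistent with that phenotype can produce a type-B child with a type-A mother.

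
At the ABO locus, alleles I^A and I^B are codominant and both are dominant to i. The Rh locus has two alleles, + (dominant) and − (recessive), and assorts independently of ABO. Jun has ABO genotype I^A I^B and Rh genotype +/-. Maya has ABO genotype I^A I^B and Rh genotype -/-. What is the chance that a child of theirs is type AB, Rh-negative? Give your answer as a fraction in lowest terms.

ABO cross I^A I^B × I^A I^B → offspring phenotypes: 1/4 A, 1/4 B, 1/2 AB.
Rh cross +/- × -/- → 1/2 Rh+, 1/2 Rh-.
Independent loci: P(type AB, Rh-negative) = 1/2 × 1/2 = 1/4.

1/4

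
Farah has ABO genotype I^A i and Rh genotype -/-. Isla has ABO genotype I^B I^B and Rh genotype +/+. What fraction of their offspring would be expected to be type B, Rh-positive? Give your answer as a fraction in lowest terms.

ABO cross I^A i × I^B I^B → offspring phenotypes: 1/2 B, 1/2 AB.
Rh cross -/- × +/+ → 1 Rh+.
Independent loci: P(type B, Rh-positive) = 1/2 × 1 = 1/2.

1/2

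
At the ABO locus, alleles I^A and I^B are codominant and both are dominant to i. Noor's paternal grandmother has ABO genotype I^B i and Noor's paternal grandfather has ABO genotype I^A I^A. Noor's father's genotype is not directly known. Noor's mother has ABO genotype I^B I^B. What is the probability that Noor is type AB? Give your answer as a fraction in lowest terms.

1/2

Noor's father's ABO genotype from I^B i × I^A I^A: 1/2 I^A I^B, 1/2 I^A i.
Crossing each possibility with the mother I^B I^B and summing P(type AB): 1/2·1/2 + 1/2·1/2 = 1/2.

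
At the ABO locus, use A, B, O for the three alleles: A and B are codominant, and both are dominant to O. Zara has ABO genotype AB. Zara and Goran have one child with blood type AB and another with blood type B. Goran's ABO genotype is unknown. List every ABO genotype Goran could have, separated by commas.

AB, AO, BB, BO

For each candidate genotype of Goran, check whether crossing it with AB can produce every observed child phenotype.
  AA → possible child types {A, AB} ✗
  AB → possible child types {A, B, AB} ✓
  AO → possible child types {A, B, AB} ✓
  BB → possible child types {B, AB} ✓
  BO → possible child types {A, B, AB} ✓
  OO → possible child types {A, B} ✗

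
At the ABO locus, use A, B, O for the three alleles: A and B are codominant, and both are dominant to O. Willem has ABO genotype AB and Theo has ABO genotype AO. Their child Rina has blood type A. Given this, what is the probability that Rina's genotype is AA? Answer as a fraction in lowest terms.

1/2

Cross AB × AO → 1/4 AA, 1/4 AB, 1/4 AO, 1/4 BO.
Type-A genotypes among offspring: AA (1/4), AO (1/4); total 1/2.
P(AA | type A) = (1/4) / (1/2) = 1/2.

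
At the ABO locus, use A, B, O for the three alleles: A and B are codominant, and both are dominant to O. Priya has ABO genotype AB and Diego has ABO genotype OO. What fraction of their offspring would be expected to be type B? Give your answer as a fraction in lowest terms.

ABO cross AB × OO → offspring phenotypes: 1/2 A, 1/2 B.
So P(type B) = 1/2.

1/2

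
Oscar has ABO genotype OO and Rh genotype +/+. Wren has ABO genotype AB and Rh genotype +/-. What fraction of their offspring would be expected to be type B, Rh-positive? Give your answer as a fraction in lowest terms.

ABO cross OO × AB → offspring phenotypes: 1/2 A, 1/2 B.
Rh cross +/+ × +/- → 1 Rh+.
Independent loci: P(type B, Rh-positive) = 1/2 × 1 = 1/2.

1/2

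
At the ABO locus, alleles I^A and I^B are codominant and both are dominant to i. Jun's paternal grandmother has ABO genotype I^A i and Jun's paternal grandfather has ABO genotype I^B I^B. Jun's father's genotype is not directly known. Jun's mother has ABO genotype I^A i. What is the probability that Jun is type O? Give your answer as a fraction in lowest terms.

1/8

Jun's father's ABO genotype from I^A i × I^B I^B: 1/2 I^A I^B, 1/2 I^B i.
Crossing each possibility with the mother I^A i and summing P(type O): 1/2·0 + 1/2·1/4 = 1/8.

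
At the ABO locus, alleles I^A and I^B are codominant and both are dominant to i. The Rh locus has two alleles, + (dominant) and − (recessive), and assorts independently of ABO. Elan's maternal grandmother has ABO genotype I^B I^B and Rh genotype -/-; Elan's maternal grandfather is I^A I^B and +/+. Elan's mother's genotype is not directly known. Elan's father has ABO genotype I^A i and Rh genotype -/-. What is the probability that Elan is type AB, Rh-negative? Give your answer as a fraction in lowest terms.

3/16

Elan's mother's ABO genotype from I^B I^B × I^A I^B: 1/2 I^A I^B, 1/2 I^B I^B.
Crossing each possibility with the father I^A i and summing P(type AB): 1/2·1/4 + 1/2·1/2 = 3/8.
Similarly for Rh via the mother's Rh distribution: P(Rh-) = 1/2.
Independent loci: 3/8 × 1/2 = 3/16.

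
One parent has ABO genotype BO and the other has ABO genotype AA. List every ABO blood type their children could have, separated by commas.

A, AB

Gametes from BO × AA give offspring ABO genotypes AB, AO, i.e. phenotypes A, AB.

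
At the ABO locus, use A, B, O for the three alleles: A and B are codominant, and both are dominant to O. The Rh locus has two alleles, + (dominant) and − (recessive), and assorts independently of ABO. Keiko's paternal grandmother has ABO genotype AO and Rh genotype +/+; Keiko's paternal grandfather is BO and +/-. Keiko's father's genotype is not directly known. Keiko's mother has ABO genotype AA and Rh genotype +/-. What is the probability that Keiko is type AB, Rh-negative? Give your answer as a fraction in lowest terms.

Keiko's father's ABO genotype from AO × BO: 1/4 AB, 1/4 AO, 1/4 BO, 1/4 OO.
Crossing each possibility with the mother AA and summing P(type AB): 1/4·1/2 + 1/4·0 + 1/4·1/2 + 1/4·0 = 1/4.
Similarly for Rh via the father's Rh distribution: P(Rh-) = 1/8.
Independent loci: 1/4 × 1/8 = 1/32.

1/32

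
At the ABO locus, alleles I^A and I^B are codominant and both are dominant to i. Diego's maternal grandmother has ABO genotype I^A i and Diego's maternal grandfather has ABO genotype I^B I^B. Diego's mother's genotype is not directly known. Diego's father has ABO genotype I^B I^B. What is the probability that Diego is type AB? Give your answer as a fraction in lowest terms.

1/4

Diego's mother's ABO genotype from I^A i × I^B I^B: 1/2 I^A I^B, 1/2 I^B i.
Crossing each possibility with the father I^B I^B and summing P(type AB): 1/2·1/2 + 1/2·0 = 1/4.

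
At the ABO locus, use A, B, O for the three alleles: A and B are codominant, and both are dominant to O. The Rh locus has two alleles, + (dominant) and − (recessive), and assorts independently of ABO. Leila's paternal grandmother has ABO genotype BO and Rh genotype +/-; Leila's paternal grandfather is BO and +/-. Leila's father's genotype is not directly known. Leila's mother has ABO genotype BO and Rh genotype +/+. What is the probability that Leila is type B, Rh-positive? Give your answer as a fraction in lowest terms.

Leila's father's ABO genotype from BO × BO: 1/4 BB, 1/2 BO, 1/4 OO.
Crossing each possibility with the mother BO and summing P(type B): 1/4·1 + 1/2·3/4 + 1/4·1/2 = 3/4.
Similarly for Rh via the father's Rh distribution: P(Rh+) = 1.
Independent loci: 3/4 × 1 = 3/4.

3/4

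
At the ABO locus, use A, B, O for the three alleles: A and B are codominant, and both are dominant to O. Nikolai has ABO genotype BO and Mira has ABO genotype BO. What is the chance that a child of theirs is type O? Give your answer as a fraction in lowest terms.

ABO cross BO × BO → offspring phenotypes: 1/4 O, 3/4 B.
So P(type O) = 1/4.

1/4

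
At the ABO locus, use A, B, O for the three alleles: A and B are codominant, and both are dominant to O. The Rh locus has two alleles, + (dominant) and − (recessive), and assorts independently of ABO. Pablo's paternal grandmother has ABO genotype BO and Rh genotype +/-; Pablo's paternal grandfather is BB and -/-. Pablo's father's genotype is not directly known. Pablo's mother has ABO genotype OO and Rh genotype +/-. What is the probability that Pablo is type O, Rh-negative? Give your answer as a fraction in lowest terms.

Pablo's father's ABO genotype from BO × BB: 1/2 BB, 1/2 BO.
Crossing each possibility with the mother OO and summing P(type O): 1/2·0 + 1/2·1/2 = 1/4.
Similarly for Rh via the father's Rh distribution: P(Rh-) = 3/8.
Independent loci: 1/4 × 3/8 = 3/32.

3/32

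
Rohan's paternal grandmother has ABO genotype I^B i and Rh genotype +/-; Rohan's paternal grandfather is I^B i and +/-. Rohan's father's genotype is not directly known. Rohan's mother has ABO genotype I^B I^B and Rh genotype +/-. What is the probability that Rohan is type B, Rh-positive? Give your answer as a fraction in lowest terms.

Rohan's father's ABO genotype from I^B i × I^B i: 1/4 I^B I^B, 1/2 I^B i, 1/4 i i.
Crossing each possibility with the mother I^B I^B and summing P(type B): 1/4·1 + 1/2·1 + 1/4·1 = 1.
Similarly for Rh via the father's Rh distribution: P(Rh+) = 3/4.
Independent loci: 1 × 3/4 = 3/4.

3/4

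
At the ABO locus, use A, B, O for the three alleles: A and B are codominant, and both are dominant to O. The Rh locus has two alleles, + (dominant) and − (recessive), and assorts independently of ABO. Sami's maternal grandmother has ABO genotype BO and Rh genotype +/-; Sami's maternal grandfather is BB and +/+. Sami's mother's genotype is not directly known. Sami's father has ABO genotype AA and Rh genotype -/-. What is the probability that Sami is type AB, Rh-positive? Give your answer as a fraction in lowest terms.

9/16

Sami's mother's ABO genotype from BO × BB: 1/2 BB, 1/2 BO.
Crossing each possibility with the father AA and summing P(type AB): 1/2·1 + 1/2·1/2 = 3/4.
Similarly for Rh via the mother's Rh distribution: P(Rh+) = 3/4.
Independent loci: 3/4 × 3/4 = 9/16.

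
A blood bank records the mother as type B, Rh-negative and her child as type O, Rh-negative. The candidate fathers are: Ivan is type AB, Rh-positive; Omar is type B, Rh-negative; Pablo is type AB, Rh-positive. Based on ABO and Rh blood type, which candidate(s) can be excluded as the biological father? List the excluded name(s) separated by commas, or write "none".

A candidate is excluded only if no genotype consistent with his phenotype could produce a type O, Rh-negative child with a type B, Rh-negative mother.
Ivan (type AB, Rh+): no genotype consistent with that phenotype can produce a type-O Rh- child with a type-B mother.
Pablo (type AB, Rh+): no genotype consistent with that phenotype can produce a type-O Rh- child with a type-B mother.

Ivan, Pablo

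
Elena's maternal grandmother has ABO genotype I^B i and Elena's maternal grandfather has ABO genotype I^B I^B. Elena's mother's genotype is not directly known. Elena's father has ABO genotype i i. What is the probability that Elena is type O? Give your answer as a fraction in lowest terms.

Elena's mother's ABO genotype from I^B i × I^B I^B: 1/2 I^B I^B, 1/2 I^B i.
Crossing each possibility with the father i i and summing P(type O): 1/2·0 + 1/2·1/2 = 1/4.

1/4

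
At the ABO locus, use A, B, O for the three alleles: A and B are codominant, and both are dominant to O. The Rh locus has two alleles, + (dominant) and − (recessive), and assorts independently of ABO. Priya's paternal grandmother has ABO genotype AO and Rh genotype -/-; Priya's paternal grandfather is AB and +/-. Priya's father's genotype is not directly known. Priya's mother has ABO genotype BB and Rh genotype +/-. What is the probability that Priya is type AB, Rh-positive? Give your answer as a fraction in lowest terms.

5/16

Priya's father's ABO genotype from AO × AB: 1/4 AA, 1/4 AB, 1/4 AO, 1/4 BO.
Crossing each possibility with the mother BB and summing P(type AB): 1/4·1 + 1/4·1/2 + 1/4·1/2 + 1/4·0 = 1/2.
Similarly for Rh via the father's Rh distribution: P(Rh+) = 5/8.
Independent loci: 1/2 × 5/8 = 5/16.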